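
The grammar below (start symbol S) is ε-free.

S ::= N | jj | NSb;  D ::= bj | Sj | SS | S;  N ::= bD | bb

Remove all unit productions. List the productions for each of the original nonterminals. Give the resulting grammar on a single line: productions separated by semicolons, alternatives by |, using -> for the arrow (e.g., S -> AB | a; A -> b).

Unit productions: D->S, S->N.
Unit pairs (A ⇒* B via units): (D,N), (D,S), (S,N).
S: inherits non-unit rules of {N, S} → NSb | bD | bb | jj.
D: inherits non-unit rules of {D, N, S} → NSb | SS | Sj | bD | bb | bj | jj.
N: inherits non-unit rules of {N} → bD | bb.

S -> bD | bb | jj | NSb; D -> SS | Sj | bD | bb | bj | jj | NSb; N -> bD | bb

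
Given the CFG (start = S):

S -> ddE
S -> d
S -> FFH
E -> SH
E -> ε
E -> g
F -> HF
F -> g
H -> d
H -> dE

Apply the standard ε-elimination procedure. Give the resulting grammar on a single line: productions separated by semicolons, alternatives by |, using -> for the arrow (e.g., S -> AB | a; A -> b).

Nullable set: {E}.
S -> ddE: E nullable, giving dd | ddE.
Drop E -> ε.
H -> dE: E nullable, giving d | dE.
Unchanged (no nullable symbols): S -> FFH; S -> d; E -> SH; E -> g; F -> HF; F -> g; H -> d.

S -> d | dd | FFH | ddE; E -> g | SH; F -> g | HF; H -> d | dE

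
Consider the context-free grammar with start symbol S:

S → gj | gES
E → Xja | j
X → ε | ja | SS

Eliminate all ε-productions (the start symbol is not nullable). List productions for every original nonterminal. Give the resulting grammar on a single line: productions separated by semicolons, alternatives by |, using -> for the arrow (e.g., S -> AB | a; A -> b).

Nullable set: {X}.
E -> Xja: X nullable, giving Xja | ja.
Drop X -> ε.
Unchanged (no nullable symbols): S -> gES; S -> gj; E -> j; X -> SS; X -> ja.

S -> gj | gES; E -> j | ja | Xja; X -> SS | ja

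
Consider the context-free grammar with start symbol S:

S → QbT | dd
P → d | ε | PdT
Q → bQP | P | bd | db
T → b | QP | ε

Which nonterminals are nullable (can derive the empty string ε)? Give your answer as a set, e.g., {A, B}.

{P, Q, T}

Directly nullable (have an ε-rule): {P, T}.
Q is nullable via Q -> P (every symbol on the right is already known nullable).
Not nullable: S — each has a terminal in every rule's right-hand side or depends on a non-nullable symbol.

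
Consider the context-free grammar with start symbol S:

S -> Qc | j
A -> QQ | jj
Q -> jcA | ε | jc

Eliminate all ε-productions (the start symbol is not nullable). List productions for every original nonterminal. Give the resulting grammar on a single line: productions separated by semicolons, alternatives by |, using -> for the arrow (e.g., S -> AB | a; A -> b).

S -> c | j | Qc; A -> Q | QQ | jj; Q -> jc | jcA

Nullable set: {A, Q}.
S -> Qc: Q nullable, giving Qc | c.
A -> QQ: Q, Q nullable, giving Q | QQ.
Drop Q -> ε.
Q -> jcA: A nullable, giving jc | jcA.
Unchanged (no nullable symbols): S -> j; A -> jj; Q -> jc.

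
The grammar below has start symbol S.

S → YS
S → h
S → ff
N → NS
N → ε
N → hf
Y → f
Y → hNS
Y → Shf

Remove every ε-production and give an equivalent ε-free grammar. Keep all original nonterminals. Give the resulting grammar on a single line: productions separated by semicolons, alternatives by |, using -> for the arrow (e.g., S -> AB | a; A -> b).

S -> h | YS | ff; N -> S | NS | hf; Y -> f | hS | Shf | hNS

Nullable set: {N}.
Drop N -> ε.
N -> NS: N nullable, giving NS | S.
Y -> hNS: N nullable, giving hNS | hS.
Unchanged (no nullable symbols): S -> YS; S -> ff; S -> h; N -> hf; Y -> Shf; Y -> f.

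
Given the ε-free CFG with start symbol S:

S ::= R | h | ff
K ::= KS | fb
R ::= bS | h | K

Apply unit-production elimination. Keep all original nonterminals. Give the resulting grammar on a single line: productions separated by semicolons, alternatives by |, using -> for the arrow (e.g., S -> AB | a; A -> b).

Unit productions: R->K, S->R.
Unit pairs (A ⇒* B via units): (R,K), (S,K), (S,R).
S: inherits non-unit rules of {K, R, S} → KS | bS | fb | ff | h.
K: inherits non-unit rules of {K} → KS | fb.
R: inherits non-unit rules of {K, R} → KS | bS | fb | h.

S -> h | KS | bS | fb | ff; K -> KS | fb; R -> h | KS | bS | fb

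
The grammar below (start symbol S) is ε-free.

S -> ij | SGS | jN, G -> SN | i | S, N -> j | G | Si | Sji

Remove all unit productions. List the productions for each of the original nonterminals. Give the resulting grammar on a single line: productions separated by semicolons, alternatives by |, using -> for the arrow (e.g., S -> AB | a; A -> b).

S -> ij | jN | SGS; G -> i | SN | ij | jN | SGS; N -> i | j | SN | Si | ij | jN | SGS | Sji

Unit productions: G->S, N->G.
Unit pairs (A ⇒* B via units): (G,S), (N,G), (N,S).
S: inherits non-unit rules of {S} → SGS | ij | jN.
G: inherits non-unit rules of {G, S} → SGS | SN | i | ij | jN.
N: inherits non-unit rules of {G, N, S} → SGS | SN | Si | Sji | i | ij | j | jN.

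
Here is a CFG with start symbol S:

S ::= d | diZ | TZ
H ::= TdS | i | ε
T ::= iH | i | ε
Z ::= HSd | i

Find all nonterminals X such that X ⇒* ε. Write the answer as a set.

Directly nullable (have an ε-rule): {H, T}.
Not nullable: S, Z — each has a terminal in every rule's right-hand side or depends on a non-nullable symbol.

{H, T}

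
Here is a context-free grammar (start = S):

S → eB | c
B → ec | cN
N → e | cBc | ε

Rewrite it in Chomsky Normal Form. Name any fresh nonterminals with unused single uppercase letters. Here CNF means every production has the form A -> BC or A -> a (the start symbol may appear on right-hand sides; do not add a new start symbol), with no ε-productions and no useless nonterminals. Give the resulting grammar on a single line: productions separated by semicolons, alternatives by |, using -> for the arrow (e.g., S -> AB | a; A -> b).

Nullable: {N}; after ε-elimination: S -> c | eB; B -> c | cN | ec; N -> e | cBc.
No unit productions to eliminate.
TERM: introduce A -> c, C -> e and substitute in every rule of length ≥2.
BIN: N -> ABA becomes N -> AD, D -> BA.

S -> c | CB; A -> c; B -> c | AN | CA; C -> e; D -> BA; N -> e | AD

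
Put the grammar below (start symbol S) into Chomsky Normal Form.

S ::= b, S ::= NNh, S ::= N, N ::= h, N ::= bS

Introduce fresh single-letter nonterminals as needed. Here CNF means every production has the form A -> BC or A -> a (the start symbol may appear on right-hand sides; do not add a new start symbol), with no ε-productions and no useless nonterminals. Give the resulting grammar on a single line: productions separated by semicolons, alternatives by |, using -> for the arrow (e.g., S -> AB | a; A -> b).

No ε-productions.
After unit-elimination: S -> b | h | bS | NNh; N -> h | bS.
TERM: introduce A -> b, B -> h and substitute in every rule of length ≥2.
BIN: S -> NNB becomes S -> NC, C -> NB.

S -> b | h | AS | NC; A -> b; B -> h; C -> NB; N -> h | AS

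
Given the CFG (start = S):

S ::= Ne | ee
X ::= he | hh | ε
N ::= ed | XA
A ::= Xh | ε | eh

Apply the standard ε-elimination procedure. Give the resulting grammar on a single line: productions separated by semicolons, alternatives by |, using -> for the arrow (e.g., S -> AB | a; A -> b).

Nullable set: {A, N, X}.
S -> Ne: N nullable, giving Ne | e.
Drop A -> ε.
A -> Xh: X nullable, giving Xh | h.
N -> XA: X, A nullable, giving A | X | XA.
Drop X -> ε.
Unchanged (no nullable symbols): S -> ee; A -> eh; N -> ed; X -> he; X -> hh.

S -> e | Ne | ee; A -> h | Xh | eh; N -> A | X | XA | ed; X -> he | hh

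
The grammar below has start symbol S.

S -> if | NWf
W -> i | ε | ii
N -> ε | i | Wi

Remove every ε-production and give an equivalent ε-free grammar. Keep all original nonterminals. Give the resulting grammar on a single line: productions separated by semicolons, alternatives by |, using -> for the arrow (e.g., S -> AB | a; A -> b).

S -> f | Nf | Wf | if | NWf; N -> i | Wi; W -> i | ii

Nullable set: {N, W}.
S -> NWf: N, W nullable, giving NWf | Nf | Wf | f.
Drop N -> ε.
N -> Wi: W nullable, giving Wi | i.
Drop W -> ε.
Unchanged (no nullable symbols): S -> if; N -> i; W -> i; W -> ii.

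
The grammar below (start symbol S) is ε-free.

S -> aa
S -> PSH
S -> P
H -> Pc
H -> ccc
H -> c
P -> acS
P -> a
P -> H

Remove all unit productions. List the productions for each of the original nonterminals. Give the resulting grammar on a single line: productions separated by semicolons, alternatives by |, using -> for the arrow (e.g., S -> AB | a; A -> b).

Unit productions: P->H, S->P.
Unit pairs (A ⇒* B via units): (P,H), (S,H), (S,P).
S: inherits non-unit rules of {H, P, S} → PSH | Pc | a | aa | acS | c | ccc.
H: inherits non-unit rules of {H} → Pc | c | ccc.
P: inherits non-unit rules of {H, P} → Pc | a | acS | c | ccc.

S -> a | c | Pc | aa | PSH | acS | ccc; H -> c | Pc | ccc; P -> a | c | Pc | acS | ccc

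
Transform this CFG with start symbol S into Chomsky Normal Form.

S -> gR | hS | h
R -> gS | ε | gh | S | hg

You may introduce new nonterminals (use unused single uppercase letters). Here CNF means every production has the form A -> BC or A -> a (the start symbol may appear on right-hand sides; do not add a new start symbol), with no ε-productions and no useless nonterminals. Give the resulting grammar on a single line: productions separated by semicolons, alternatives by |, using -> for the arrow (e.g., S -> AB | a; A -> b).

S -> g | h | AR | BS; A -> g; B -> h; R -> g | h | AB | AR | AS | BA | BS

Nullable: {R}; after ε-elimination: S -> g | h | gR | hS; R -> S | gS | gh | hg.
After unit-elimination: S -> g | h | gR | hS; R -> g | h | gR | gS | gh | hS | hg.
TERM: introduce A -> g, B -> h and substitute in every rule of length ≥2.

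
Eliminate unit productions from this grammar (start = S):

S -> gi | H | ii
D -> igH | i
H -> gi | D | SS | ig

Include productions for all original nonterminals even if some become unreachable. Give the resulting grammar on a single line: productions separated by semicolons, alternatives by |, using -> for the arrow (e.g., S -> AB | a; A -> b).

S -> i | SS | gi | ig | ii | igH; D -> i | igH; H -> i | SS | gi | ig | igH

Unit productions: H->D, S->H.
Unit pairs (A ⇒* B via units): (H,D), (S,D), (S,H).
S: inherits non-unit rules of {D, H, S} → SS | gi | i | ig | igH | ii.
D: inherits non-unit rules of {D} → i | igH.
H: inherits non-unit rules of {D, H} → SS | gi | i | ig | igH.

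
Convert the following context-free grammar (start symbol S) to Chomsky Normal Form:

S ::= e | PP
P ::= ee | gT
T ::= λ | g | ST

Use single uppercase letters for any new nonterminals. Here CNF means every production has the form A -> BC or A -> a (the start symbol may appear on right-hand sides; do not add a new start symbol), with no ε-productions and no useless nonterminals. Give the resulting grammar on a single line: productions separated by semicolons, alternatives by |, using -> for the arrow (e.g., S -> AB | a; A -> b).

Nullable: {T}; after ε-elimination: S -> e | PP; P -> g | ee | gT; T -> S | g | ST.
After unit-elimination: S -> e | PP; P -> g | ee | gT; T -> e | g | PP | ST.
TERM: introduce A -> e, B -> g and substitute in every rule of length ≥2.

S -> e | PP; A -> e; B -> g; P -> g | AA | BT; T -> e | g | PP | ST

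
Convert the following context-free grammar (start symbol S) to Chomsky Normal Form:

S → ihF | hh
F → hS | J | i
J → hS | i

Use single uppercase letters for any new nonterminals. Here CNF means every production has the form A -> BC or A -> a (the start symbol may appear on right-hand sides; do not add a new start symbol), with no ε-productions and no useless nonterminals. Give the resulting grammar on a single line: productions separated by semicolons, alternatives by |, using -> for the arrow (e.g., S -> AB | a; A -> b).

No ε-productions.
After unit-elimination: S -> hh | ihF; F -> i | hS; J -> i | hS.
TERM: introduce A -> h, B -> i and substitute in every rule of length ≥2.
BIN: S -> BAF becomes S -> BC, C -> AF.
Drop unreachable/unproductive: J.

S -> AA | BC; A -> h; B -> i; C -> AF; F -> i | AS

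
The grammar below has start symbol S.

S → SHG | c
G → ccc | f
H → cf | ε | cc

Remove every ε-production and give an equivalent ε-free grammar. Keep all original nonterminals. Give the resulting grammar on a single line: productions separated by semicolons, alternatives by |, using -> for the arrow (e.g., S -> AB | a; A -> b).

Nullable set: {H}.
S -> SHG: H nullable, giving SG | SHG.
Drop H -> ε.
Unchanged (no nullable symbols): S -> c; G -> ccc; G -> f; H -> cc; H -> cf.

S -> c | SG | SHG; G -> f | ccc; H -> cc | cf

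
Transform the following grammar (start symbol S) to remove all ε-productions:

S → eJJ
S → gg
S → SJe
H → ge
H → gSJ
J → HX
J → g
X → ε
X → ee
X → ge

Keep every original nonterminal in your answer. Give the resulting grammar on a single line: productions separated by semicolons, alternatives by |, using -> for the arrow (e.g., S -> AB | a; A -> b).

Nullable set: {X}.
J -> HX: X nullable, giving H | HX.
Drop X -> ε.
Unchanged (no nullable symbols): S -> SJe; S -> eJJ; S -> gg; H -> gSJ; H -> ge; J -> g; X -> ee; X -> ge.

S -> gg | SJe | eJJ; H -> ge | gSJ; J -> H | g | HX; X -> ee | ge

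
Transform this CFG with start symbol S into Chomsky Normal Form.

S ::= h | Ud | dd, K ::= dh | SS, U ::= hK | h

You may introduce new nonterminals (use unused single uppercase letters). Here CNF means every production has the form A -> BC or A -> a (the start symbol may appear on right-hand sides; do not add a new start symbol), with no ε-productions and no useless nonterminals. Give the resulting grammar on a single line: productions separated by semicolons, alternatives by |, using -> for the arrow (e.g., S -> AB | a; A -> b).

No ε-productions.
No unit productions to eliminate.
TERM: introduce A -> d, B -> h and substitute in every rule of length ≥2.

S -> h | AA | UA; A -> d; B -> h; K -> AB | SS; U -> h | BK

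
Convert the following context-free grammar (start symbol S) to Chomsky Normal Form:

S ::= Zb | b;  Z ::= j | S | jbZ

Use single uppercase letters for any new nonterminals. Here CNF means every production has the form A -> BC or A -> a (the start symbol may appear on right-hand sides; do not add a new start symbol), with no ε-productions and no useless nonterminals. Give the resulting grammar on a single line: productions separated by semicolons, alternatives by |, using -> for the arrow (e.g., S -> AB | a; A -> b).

S -> b | ZA; A -> b; B -> j; C -> AZ; Z -> b | j | BC | ZA

No ε-productions.
After unit-elimination: S -> b | Zb; Z -> b | j | Zb | jbZ.
TERM: introduce A -> b, B -> j and substitute in every rule of length ≥2.
BIN: Z -> BAZ becomes Z -> BC, C -> AZ.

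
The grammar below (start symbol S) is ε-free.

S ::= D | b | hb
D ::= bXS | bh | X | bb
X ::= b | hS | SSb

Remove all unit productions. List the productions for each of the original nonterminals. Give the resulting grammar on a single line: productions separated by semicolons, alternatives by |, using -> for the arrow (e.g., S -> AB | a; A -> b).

Unit productions: D->X, S->D.
Unit pairs (A ⇒* B via units): (D,X), (S,D), (S,X).
S: inherits non-unit rules of {D, S, X} → SSb | b | bXS | bb | bh | hS | hb.
D: inherits non-unit rules of {D, X} → SSb | b | bXS | bb | bh | hS.
X: inherits non-unit rules of {X} → SSb | b | hS.

S -> b | bb | bh | hS | hb | SSb | bXS; D -> b | bb | bh | hS | SSb | bXS; X -> b | hS | SSb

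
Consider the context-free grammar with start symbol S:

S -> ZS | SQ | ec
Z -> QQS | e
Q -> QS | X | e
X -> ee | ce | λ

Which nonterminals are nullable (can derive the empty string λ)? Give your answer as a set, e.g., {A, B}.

Directly nullable (have an ε-rule): {X}.
Q is nullable via Q -> X (every symbol on the right is already known nullable).
Not nullable: S, Z — each has a terminal in every rule's right-hand side or depends on a non-nullable symbol.

{Q, X}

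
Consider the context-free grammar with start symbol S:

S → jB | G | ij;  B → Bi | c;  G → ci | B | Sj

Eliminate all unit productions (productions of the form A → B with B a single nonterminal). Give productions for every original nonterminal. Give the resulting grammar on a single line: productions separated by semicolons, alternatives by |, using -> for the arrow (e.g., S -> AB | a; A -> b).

S -> c | Bi | Sj | ci | ij | jB; B -> c | Bi; G -> c | Bi | Sj | ci

Unit productions: G->B, S->G.
Unit pairs (A ⇒* B via units): (G,B), (S,B), (S,G).
S: inherits non-unit rules of {B, G, S} → Bi | Sj | c | ci | ij | jB.
B: inherits non-unit rules of {B} → Bi | c.
G: inherits non-unit rules of {B, G} → Bi | Sj | c | ci.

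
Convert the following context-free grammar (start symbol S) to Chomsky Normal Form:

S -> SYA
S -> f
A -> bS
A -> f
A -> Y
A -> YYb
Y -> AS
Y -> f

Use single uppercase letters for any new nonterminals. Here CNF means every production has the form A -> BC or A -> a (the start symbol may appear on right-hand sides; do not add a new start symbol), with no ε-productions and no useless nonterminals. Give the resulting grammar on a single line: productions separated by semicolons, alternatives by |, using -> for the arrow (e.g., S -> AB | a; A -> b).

No ε-productions.
After unit-elimination: S -> f | SYA; A -> f | AS | bS | YYb; Y -> f | AS.
TERM: introduce B -> b and substitute in every rule of length ≥2.
BIN: A -> YYB becomes A -> YC, C -> YB; S -> SYA becomes S -> SD, D -> YA.

S -> f | SD; A -> f | AS | BS | YC; B -> b; C -> YB; D -> YA; Y -> f | AS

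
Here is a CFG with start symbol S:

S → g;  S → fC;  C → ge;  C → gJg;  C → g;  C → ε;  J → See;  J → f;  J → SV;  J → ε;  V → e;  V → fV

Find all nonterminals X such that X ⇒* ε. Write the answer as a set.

Directly nullable (have an ε-rule): {C, J}.
Not nullable: S, V — each has a terminal in every rule's right-hand side or depends on a non-nullable symbol.

{C, J}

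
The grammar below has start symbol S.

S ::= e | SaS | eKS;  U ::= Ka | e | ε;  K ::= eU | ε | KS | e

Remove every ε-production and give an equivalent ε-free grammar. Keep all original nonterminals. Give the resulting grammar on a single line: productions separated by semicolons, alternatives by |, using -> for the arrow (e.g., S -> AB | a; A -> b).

Nullable set: {K, U}.
S -> eKS: K nullable, giving eKS | eS.
Drop K -> ε.
K -> KS: K nullable, giving KS | S.
K -> eU: U nullable, giving e | eU.
Drop U -> ε.
U -> Ka: K nullable, giving Ka | a.
Unchanged (no nullable symbols): S -> SaS; S -> e; K -> e; U -> e.

S -> e | eS | SaS | eKS; K -> S | e | KS | eU; U -> a | e | Ka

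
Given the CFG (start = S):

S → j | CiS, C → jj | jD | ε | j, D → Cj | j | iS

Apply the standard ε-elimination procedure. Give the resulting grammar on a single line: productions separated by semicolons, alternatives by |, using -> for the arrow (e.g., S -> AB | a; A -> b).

S -> j | iS | CiS; C -> j | jD | jj; D -> j | Cj | iS

Nullable set: {C}.
S -> CiS: C nullable, giving CiS | iS.
Drop C -> ε.
D -> Cj: C nullable, giving Cj | j.
Unchanged (no nullable symbols): S -> j; C -> j; C -> jD; C -> jj; D -> iS; D -> j.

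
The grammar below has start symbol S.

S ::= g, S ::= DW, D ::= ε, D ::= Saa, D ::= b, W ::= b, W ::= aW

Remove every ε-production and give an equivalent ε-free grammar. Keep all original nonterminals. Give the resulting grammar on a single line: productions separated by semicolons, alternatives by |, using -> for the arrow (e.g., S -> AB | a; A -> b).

S -> W | g | DW; D -> b | Saa; W -> b | aW

Nullable set: {D}.
S -> DW: D nullable, giving DW | W.
Drop D -> ε.
Unchanged (no nullable symbols): S -> g; D -> Saa; D -> b; W -> aW; W -> b.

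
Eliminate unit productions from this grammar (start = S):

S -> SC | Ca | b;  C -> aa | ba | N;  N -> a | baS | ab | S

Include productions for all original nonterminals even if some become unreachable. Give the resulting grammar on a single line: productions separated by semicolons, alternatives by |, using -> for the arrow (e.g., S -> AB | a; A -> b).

S -> b | Ca | SC; C -> a | b | Ca | SC | aa | ab | ba | baS; N -> a | b | Ca | SC | ab | baS

Unit productions: C->N, N->S.
Unit pairs (A ⇒* B via units): (C,N), (C,S), (N,S).
S: inherits non-unit rules of {S} → Ca | SC | b.
C: inherits non-unit rules of {C, N, S} → Ca | SC | a | aa | ab | b | ba | baS.
N: inherits non-unit rules of {N, S} → Ca | SC | a | ab | b | baS.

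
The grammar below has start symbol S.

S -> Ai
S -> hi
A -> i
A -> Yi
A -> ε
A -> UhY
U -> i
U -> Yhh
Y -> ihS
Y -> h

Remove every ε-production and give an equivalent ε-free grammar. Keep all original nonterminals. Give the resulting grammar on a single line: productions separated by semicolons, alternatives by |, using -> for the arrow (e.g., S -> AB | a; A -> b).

S -> i | Ai | hi; A -> i | Yi | UhY; U -> i | Yhh; Y -> h | ihS

Nullable set: {A}.
S -> Ai: A nullable, giving Ai | i.
Drop A -> ε.
Unchanged (no nullable symbols): S -> hi; A -> UhY; A -> Yi; A -> i; U -> Yhh; U -> i; Y -> h; Y -> ihS.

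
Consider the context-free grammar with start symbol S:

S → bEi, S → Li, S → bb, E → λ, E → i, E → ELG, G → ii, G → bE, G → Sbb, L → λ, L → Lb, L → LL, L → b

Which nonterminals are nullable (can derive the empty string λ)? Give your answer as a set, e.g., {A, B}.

Directly nullable (have an ε-rule): {E, L}.
Not nullable: G, S — each has a terminal in every rule's right-hand side or depends on a non-nullable symbol.

{E, L}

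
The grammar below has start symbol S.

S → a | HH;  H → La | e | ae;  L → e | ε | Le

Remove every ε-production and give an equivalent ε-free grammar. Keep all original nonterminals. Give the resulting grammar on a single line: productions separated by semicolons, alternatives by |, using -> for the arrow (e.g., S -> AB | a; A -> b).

Nullable set: {L}.
H -> La: L nullable, giving La | a.
Drop L -> ε.
L -> Le: L nullable, giving Le | e.
Unchanged (no nullable symbols): S -> HH; S -> a; H -> ae; H -> e; L -> e.

S -> a | HH; H -> a | e | La | ae; L -> e | Le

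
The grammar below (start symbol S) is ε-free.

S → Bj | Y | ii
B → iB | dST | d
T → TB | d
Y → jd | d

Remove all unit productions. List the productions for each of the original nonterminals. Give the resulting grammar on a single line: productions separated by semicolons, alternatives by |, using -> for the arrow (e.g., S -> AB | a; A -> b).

Unit productions: S->Y.
Unit pairs (A ⇒* B via units): (S,Y).
S: inherits non-unit rules of {S, Y} → Bj | d | ii | jd.
B: inherits non-unit rules of {B} → d | dST | iB.
T: inherits non-unit rules of {T} → TB | d.
Y: inherits non-unit rules of {Y} → d | jd.

S -> d | Bj | ii | jd; B -> d | iB | dST; T -> d | TB; Y -> d | jd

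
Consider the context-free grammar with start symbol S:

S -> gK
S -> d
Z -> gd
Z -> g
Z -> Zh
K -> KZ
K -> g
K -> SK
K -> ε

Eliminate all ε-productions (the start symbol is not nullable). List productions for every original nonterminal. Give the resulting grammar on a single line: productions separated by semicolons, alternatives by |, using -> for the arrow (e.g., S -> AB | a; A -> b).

S -> d | g | gK; K -> S | Z | g | KZ | SK; Z -> g | Zh | gd

Nullable set: {K}.
S -> gK: K nullable, giving g | gK.
Drop K -> ε.
K -> KZ: K nullable, giving KZ | Z.
K -> SK: K nullable, giving S | SK.
Unchanged (no nullable symbols): S -> d; K -> g; Z -> Zh; Z -> g; Z -> gd.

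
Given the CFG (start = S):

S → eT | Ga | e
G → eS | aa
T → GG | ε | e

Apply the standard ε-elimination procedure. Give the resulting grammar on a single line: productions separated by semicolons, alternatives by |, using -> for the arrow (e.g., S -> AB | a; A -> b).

Nullable set: {T}.
S -> eT: T nullable, giving e | eT.
Drop T -> ε.
Unchanged (no nullable symbols): S -> Ga; S -> e; G -> aa; G -> eS; T -> GG; T -> e.

S -> e | Ga | eT; G -> aa | eS; T -> e | GG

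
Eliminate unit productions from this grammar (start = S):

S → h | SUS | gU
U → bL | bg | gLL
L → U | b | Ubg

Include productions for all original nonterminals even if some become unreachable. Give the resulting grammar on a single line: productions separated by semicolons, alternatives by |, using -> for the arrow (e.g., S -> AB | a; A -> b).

Unit productions: L->U.
Unit pairs (A ⇒* B via units): (L,U).
S: inherits non-unit rules of {S} → SUS | gU | h.
L: inherits non-unit rules of {L, U} → Ubg | b | bL | bg | gLL.
U: inherits non-unit rules of {U} → bL | bg | gLL.

S -> h | gU | SUS; L -> b | bL | bg | Ubg | gLL; U -> bL | bg | gLL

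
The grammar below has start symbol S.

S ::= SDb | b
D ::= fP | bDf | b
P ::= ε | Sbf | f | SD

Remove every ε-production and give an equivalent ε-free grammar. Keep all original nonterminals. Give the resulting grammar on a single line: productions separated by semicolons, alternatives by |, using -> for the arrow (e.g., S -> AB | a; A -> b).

Nullable set: {P}.
D -> fP: P nullable, giving f | fP.
Drop P -> ε.
Unchanged (no nullable symbols): S -> SDb; S -> b; D -> b; D -> bDf; P -> SD; P -> Sbf; P -> f.

S -> b | SDb; D -> b | f | fP | bDf; P -> f | SD | Sbf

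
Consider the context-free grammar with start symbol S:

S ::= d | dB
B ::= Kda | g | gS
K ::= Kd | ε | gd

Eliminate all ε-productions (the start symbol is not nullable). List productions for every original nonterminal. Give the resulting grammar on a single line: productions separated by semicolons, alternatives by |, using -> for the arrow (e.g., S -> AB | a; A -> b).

Nullable set: {K}.
B -> Kda: K nullable, giving Kda | da.
Drop K -> ε.
K -> Kd: K nullable, giving Kd | d.
Unchanged (no nullable symbols): S -> d; S -> dB; B -> g; B -> gS; K -> gd.

S -> d | dB; B -> g | da | gS | Kda; K -> d | Kd | gd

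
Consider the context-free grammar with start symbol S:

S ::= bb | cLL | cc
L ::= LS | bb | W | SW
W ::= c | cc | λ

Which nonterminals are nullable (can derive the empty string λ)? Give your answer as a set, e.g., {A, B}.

{L, W}

Directly nullable (have an ε-rule): {W}.
L is nullable via L -> W (every symbol on the right is already known nullable).
Not nullable: S — each has a terminal in every rule's right-hand side or depends on a non-nullable symbol.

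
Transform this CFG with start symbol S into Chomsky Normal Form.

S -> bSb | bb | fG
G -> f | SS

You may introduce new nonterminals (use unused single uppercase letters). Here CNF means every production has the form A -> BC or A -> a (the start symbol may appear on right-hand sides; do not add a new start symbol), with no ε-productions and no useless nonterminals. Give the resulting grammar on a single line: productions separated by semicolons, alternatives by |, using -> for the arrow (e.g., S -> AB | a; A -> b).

S -> AA | AC | BG; A -> b; B -> f; C -> SA; G -> f | SS

No ε-productions.
No unit productions to eliminate.
TERM: introduce A -> b, B -> f and substitute in every rule of length ≥2.
BIN: S -> ASA becomes S -> AC, C -> SA.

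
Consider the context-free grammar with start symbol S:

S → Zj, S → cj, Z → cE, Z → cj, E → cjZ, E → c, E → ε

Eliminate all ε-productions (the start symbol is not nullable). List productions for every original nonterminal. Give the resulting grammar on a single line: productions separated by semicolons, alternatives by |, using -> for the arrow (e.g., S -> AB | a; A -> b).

Nullable set: {E}.
Drop E -> ε.
Z -> cE: E nullable, giving c | cE.
Unchanged (no nullable symbols): S -> Zj; S -> cj; E -> c; E -> cjZ; Z -> cj.

S -> Zj | cj; E -> c | cjZ; Z -> c | cE | cj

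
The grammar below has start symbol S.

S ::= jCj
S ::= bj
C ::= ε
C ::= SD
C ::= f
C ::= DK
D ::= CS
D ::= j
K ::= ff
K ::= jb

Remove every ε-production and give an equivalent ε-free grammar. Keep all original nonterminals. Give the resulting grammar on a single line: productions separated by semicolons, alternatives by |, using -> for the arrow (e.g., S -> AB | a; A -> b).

S -> bj | jj | jCj; C -> f | DK | SD; D -> S | j | CS; K -> ff | jb

Nullable set: {C}.
S -> jCj: C nullable, giving jCj | jj.
Drop C -> ε.
D -> CS: C nullable, giving CS | S.
Unchanged (no nullable symbols): S -> bj; C -> DK; C -> SD; C -> f; D -> j; K -> ff; K -> jb.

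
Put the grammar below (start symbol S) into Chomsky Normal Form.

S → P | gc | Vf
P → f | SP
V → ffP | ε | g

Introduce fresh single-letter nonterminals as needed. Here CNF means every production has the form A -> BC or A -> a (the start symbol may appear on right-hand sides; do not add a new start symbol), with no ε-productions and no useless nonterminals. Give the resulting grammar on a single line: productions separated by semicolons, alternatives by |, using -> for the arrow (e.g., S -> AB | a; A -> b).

S -> f | BC | SP | VA; A -> f; B -> g; C -> c; D -> AP; P -> f | SP; V -> g | AD

Nullable: {V}; after ε-elimination: S -> P | f | Vf | gc; P -> f | SP; V -> g | ffP.
After unit-elimination: S -> f | SP | Vf | gc; P -> f | SP; V -> g | ffP.
TERM: introduce C -> c, A -> f, B -> g and substitute in every rule of length ≥2.
BIN: V -> AAP becomes V -> AD, D -> AP.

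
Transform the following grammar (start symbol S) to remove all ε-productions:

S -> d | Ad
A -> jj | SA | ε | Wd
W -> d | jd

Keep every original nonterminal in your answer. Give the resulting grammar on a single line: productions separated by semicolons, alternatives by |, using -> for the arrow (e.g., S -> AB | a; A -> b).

Nullable set: {A}.
S -> Ad: A nullable, giving Ad | d.
Drop A -> ε.
A -> SA: A nullable, giving S | SA.
Unchanged (no nullable symbols): S -> d; A -> Wd; A -> jj; W -> d; W -> jd.

S -> d | Ad; A -> S | SA | Wd | jj; W -> d | jd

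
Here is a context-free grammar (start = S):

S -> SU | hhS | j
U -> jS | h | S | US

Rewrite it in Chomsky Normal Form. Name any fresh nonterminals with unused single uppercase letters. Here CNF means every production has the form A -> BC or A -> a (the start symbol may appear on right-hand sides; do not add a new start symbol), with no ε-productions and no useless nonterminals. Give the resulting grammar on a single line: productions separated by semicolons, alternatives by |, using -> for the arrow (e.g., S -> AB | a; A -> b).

No ε-productions.
After unit-elimination: S -> j | SU | hhS; U -> h | j | SU | US | jS | hhS.
TERM: introduce A -> h, B -> j and substitute in every rule of length ≥2.
BIN: S -> AAS becomes S -> AC, C -> AS; U -> AAS becomes U -> AD, D -> AS.

S -> j | AC | SU; A -> h; B -> j; C -> AS; D -> AS; U -> h | j | AD | BS | SU | US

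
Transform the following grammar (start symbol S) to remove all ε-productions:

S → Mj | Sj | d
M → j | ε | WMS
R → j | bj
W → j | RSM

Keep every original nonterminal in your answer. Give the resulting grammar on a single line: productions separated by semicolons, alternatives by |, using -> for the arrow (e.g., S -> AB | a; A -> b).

S -> d | j | Mj | Sj; M -> j | WS | WMS; R -> j | bj; W -> j | RS | RSM

Nullable set: {M}.
S -> Mj: M nullable, giving Mj | j.
Drop M -> ε.
M -> WMS: M nullable, giving WMS | WS.
W -> RSM: M nullable, giving RS | RSM.
Unchanged (no nullable symbols): S -> Sj; S -> d; M -> j; R -> bj; R -> j; W -> j.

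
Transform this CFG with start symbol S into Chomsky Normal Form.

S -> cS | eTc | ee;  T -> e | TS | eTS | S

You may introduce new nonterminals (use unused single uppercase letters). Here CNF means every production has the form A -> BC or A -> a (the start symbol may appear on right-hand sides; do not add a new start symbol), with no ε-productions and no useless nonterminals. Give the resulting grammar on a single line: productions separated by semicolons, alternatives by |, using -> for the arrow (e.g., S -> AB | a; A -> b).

S -> AS | BB | BC; A -> c; B -> e; C -> TA; D -> TA; E -> TS; T -> e | AS | BB | BD | BE | TS

No ε-productions.
After unit-elimination: S -> cS | ee | eTc; T -> e | TS | cS | ee | eTS | eTc.
TERM: introduce A -> c, B -> e and substitute in every rule of length ≥2.
BIN: S -> BTA becomes S -> BC, C -> TA; T -> BTA becomes T -> BD, D -> TA; T -> BTS becomes T -> BE, E -> TS.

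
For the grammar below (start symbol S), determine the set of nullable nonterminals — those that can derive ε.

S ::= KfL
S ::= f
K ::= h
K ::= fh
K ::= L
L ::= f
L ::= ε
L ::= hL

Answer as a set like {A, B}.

{K, L}

Directly nullable (have an ε-rule): {L}.
K is nullable via K -> L (every symbol on the right is already known nullable).
Not nullable: S — each has a terminal in every rule's right-hand side or depends on a non-nullable symbol.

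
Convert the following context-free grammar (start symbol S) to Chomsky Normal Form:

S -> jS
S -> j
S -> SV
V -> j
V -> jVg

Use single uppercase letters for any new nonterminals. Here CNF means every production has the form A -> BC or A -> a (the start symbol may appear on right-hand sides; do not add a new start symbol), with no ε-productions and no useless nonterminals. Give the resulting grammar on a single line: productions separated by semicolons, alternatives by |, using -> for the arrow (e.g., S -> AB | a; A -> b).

S -> j | AS | SV; A -> j; B -> g; C -> VB; V -> j | AC

No ε-productions.
No unit productions to eliminate.
TERM: introduce B -> g, A -> j and substitute in every rule of length ≥2.
BIN: V -> AVB becomes V -> AC, C -> VB.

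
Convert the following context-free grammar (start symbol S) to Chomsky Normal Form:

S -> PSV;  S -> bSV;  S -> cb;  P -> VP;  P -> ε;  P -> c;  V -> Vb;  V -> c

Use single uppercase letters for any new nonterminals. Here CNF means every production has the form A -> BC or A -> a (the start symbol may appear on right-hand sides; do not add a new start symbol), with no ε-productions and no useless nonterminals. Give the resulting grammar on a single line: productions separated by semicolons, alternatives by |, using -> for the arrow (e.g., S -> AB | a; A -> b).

S -> AC | BA | PD | SV; A -> b; B -> c; C -> SV; D -> SV; P -> c | VA | VP; V -> c | VA

Nullable: {P}; after ε-elimination: S -> SV | cb | PSV | bSV; P -> V | c | VP; V -> c | Vb.
After unit-elimination: S -> SV | cb | PSV | bSV; P -> c | VP | Vb; V -> c | Vb.
TERM: introduce A -> b, B -> c and substitute in every rule of length ≥2.
BIN: S -> ASV becomes S -> AC, C -> SV; S -> PSV becomes S -> PD, D -> SV.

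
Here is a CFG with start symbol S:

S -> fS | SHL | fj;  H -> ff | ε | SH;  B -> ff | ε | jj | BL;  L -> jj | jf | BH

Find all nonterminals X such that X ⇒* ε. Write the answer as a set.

Directly nullable (have an ε-rule): {B, H}.
L is nullable via L -> BH (every symbol on the right is already known nullable).
Not nullable: S — each has a terminal in every rule's right-hand side or depends on a non-nullable symbol.

{B, H, L}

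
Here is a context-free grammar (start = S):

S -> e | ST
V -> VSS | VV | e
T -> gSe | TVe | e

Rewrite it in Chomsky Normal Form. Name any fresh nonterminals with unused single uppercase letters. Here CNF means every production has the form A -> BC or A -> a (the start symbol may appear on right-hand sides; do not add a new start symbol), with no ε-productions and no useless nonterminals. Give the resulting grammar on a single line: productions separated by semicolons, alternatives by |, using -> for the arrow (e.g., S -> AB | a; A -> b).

No ε-productions.
No unit productions to eliminate.
TERM: introduce A -> e, B -> g and substitute in every rule of length ≥2.
BIN: T -> BSA becomes T -> BC, C -> SA; T -> TVA becomes T -> TD, D -> VA; V -> VSS becomes V -> VE, E -> SS.

S -> e | ST; A -> e; B -> g; C -> SA; D -> VA; E -> SS; T -> e | BC | TD; V -> e | VE | VV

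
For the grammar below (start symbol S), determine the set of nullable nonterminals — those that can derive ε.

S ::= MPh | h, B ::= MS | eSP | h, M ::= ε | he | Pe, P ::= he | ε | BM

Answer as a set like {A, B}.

Directly nullable (have an ε-rule): {M, P}.
Not nullable: B, S — each has a terminal in every rule's right-hand side or depends on a non-nullable symbol.

{M, P}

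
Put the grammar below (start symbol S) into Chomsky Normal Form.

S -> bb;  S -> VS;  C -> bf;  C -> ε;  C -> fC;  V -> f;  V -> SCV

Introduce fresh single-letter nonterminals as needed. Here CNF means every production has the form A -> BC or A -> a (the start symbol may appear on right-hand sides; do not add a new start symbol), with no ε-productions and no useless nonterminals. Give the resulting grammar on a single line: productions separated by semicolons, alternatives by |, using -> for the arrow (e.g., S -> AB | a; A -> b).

Nullable: {C}; after ε-elimination: S -> VS | bb; C -> f | bf | fC; V -> f | SV | SCV.
No unit productions to eliminate.
TERM: introduce A -> b, B -> f and substitute in every rule of length ≥2.
BIN: V -> SCV becomes V -> SD, D -> CV.

S -> AA | VS; A -> b; B -> f; C -> f | AB | BC; D -> CV; V -> f | SD | SV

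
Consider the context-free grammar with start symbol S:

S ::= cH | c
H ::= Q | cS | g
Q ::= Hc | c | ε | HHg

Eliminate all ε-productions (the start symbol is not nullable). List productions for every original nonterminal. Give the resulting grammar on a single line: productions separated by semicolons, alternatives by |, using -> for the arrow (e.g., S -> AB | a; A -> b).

S -> c | cH; H -> Q | g | cS; Q -> c | g | Hc | Hg | HHg

Nullable set: {H, Q}.
S -> cH: H nullable, giving c | cH.
H -> Q: Q nullable, giving Q.
Drop Q -> ε.
Q -> HHg: H, H nullable, giving HHg | Hg | g.
Q -> Hc: H nullable, giving Hc | c.
Unchanged (no nullable symbols): S -> c; H -> cS; H -> g; Q -> c.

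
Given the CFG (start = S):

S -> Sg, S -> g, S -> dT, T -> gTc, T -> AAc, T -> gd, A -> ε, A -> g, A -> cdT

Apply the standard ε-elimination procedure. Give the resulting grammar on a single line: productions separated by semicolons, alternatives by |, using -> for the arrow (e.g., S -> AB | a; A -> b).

Nullable set: {A}.
Drop A -> ε.
T -> AAc: A, A nullable, giving AAc | Ac | c.
Unchanged (no nullable symbols): S -> Sg; S -> dT; S -> g; A -> cdT; A -> g; T -> gTc; T -> gd.

S -> g | Sg | dT; A -> g | cdT; T -> c | Ac | gd | AAc | gTc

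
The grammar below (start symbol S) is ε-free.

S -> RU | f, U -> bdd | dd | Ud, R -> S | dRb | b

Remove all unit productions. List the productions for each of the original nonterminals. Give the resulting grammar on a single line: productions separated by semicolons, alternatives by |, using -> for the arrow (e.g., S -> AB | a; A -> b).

Unit productions: R->S.
Unit pairs (A ⇒* B via units): (R,S).
S: inherits non-unit rules of {S} → RU | f.
R: inherits non-unit rules of {R, S} → RU | b | dRb | f.
U: inherits non-unit rules of {U} → Ud | bdd | dd.

S -> f | RU; R -> b | f | RU | dRb; U -> Ud | dd | bdd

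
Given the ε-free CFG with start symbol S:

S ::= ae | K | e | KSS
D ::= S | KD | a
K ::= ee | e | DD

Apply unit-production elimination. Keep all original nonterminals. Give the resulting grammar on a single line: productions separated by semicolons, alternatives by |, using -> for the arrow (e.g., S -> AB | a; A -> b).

Unit productions: D->S, S->K.
Unit pairs (A ⇒* B via units): (D,K), (D,S), (S,K).
S: inherits non-unit rules of {K, S} → DD | KSS | ae | e | ee.
D: inherits non-unit rules of {D, K, S} → DD | KD | KSS | a | ae | e | ee.
K: inherits non-unit rules of {K} → DD | e | ee.

S -> e | DD | ae | ee | KSS; D -> a | e | DD | KD | ae | ee | KSS; K -> e | DD | ee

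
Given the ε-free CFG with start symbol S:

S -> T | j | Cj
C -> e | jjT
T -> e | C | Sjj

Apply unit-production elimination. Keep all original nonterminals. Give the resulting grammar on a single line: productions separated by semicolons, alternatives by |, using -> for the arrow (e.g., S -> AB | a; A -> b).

Unit productions: S->T, T->C.
Unit pairs (A ⇒* B via units): (S,C), (S,T), (T,C).
S: inherits non-unit rules of {C, S, T} → Cj | Sjj | e | j | jjT.
C: inherits non-unit rules of {C} → e | jjT.
T: inherits non-unit rules of {C, T} → Sjj | e | jjT.

S -> e | j | Cj | Sjj | jjT; C -> e | jjT; T -> e | Sjj | jjT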